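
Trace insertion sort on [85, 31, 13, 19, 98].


Initial: [85, 31, 13, 19, 98]
Insert 31: [31, 85, 13, 19, 98]
Insert 13: [13, 31, 85, 19, 98]
Insert 19: [13, 19, 31, 85, 98]
Insert 98: [13, 19, 31, 85, 98]

Sorted: [13, 19, 31, 85, 98]


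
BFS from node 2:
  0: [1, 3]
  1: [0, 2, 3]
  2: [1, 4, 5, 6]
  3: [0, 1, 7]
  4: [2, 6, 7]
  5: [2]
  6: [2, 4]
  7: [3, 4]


Visit 2, enqueue [1, 4, 5, 6]
Visit 1, enqueue [0, 3]
Visit 4, enqueue [7]
Visit 5, enqueue []
Visit 6, enqueue []
Visit 0, enqueue []
Visit 3, enqueue []
Visit 7, enqueue []

BFS order: [2, 1, 4, 5, 6, 0, 3, 7]


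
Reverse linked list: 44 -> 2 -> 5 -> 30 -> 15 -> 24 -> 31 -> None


Step 1: curr=44, set curr.next=prev(None) | reversed so far: 44
Step 2: curr=2, set curr.next=prev(44) | reversed so far: 2 -> 44
Step 3: curr=5, set curr.next=prev(2) | reversed so far: 5 -> 2 -> 44
Step 4: curr=30, set curr.next=prev(5) | reversed so far: 30 -> 5 -> 2 -> 44
Step 5: curr=15, set curr.next=prev(30) | reversed so far: 15 -> 30 -> 5 -> 2 -> 44
Step 6: curr=24, set curr.next=prev(15) | reversed so far: 24 -> 15 -> 30 -> 5 -> 2 -> 44
Step 7: curr=31, set curr.next=prev(24) | reversed so far: 31 -> 24 -> 15 -> 30 -> 5 -> 2 -> 44

31 -> 24 -> 15 -> 30 -> 5 -> 2 -> 44 -> None


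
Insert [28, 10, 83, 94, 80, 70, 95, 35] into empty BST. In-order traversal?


Insert 28: root
Insert 10: L from 28
Insert 83: R from 28
Insert 94: R from 28 -> R from 83
Insert 80: R from 28 -> L from 83
Insert 70: R from 28 -> L from 83 -> L from 80
Insert 95: R from 28 -> R from 83 -> R from 94
Insert 35: R from 28 -> L from 83 -> L from 80 -> L from 70

In-order: [10, 28, 35, 70, 80, 83, 94, 95]


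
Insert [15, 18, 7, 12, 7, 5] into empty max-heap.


Insert 15: [15]
Insert 18: [18, 15]
Insert 7: [18, 15, 7]
Insert 12: [18, 15, 7, 12]
Insert 7: [18, 15, 7, 12, 7]
Insert 5: [18, 15, 7, 12, 7, 5]

Final heap: [18, 15, 7, 12, 7, 5]


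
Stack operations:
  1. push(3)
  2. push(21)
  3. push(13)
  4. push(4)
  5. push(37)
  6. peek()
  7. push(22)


push(3) -> [3]
push(21) -> [3, 21]
push(13) -> [3, 21, 13]
push(4) -> [3, 21, 13, 4]
push(37) -> [3, 21, 13, 4, 37]
peek()->37
push(22) -> [3, 21, 13, 4, 37, 22]

Final stack: [3, 21, 13, 4, 37, 22]


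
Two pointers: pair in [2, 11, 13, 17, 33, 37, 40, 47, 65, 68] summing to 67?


lo=0(2)+hi=9(68)=70
lo=0(2)+hi=8(65)=67

Yes: 2+65=67


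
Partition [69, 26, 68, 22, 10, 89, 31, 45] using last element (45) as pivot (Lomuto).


Pivot: 45
  26 <= 45: swap -> [26, 69, 68, 22, 10, 89, 31, 45]
  22 <= 45: swap -> [26, 22, 68, 69, 10, 89, 31, 45]
  10 <= 45: swap -> [26, 22, 10, 69, 68, 89, 31, 45]
  31 <= 45: swap -> [26, 22, 10, 31, 68, 89, 69, 45]
Place pivot at 4: [26, 22, 10, 31, 45, 89, 69, 68]

Partitioned: [26, 22, 10, 31, 45, 89, 69, 68]


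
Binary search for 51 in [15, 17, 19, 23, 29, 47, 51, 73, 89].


Step 1: lo=0, hi=8, mid=4, val=29
Step 2: lo=5, hi=8, mid=6, val=51

Found at index 6


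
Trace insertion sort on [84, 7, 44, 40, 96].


Initial: [84, 7, 44, 40, 96]
Insert 7: [7, 84, 44, 40, 96]
Insert 44: [7, 44, 84, 40, 96]
Insert 40: [7, 40, 44, 84, 96]
Insert 96: [7, 40, 44, 84, 96]

Sorted: [7, 40, 44, 84, 96]


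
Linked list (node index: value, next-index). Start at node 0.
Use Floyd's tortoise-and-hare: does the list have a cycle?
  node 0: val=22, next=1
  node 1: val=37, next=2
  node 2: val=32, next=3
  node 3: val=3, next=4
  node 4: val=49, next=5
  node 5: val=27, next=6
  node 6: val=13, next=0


Floyd's tortoise (slow, +1) and hare (fast, +2):
  init: slow=0, fast=0
  step 1: slow=1, fast=2
  step 2: slow=2, fast=4
  step 3: slow=3, fast=6
  step 4: slow=4, fast=1
  step 5: slow=5, fast=3
  step 6: slow=6, fast=5
  step 7: slow=0, fast=0
  slow == fast at node 0: cycle detected

Cycle: yes


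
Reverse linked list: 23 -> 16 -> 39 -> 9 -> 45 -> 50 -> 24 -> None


Step 1: curr=23, set curr.next=prev(None) | reversed so far: 23
Step 2: curr=16, set curr.next=prev(23) | reversed so far: 16 -> 23
Step 3: curr=39, set curr.next=prev(16) | reversed so far: 39 -> 16 -> 23
Step 4: curr=9, set curr.next=prev(39) | reversed so far: 9 -> 39 -> 16 -> 23
Step 5: curr=45, set curr.next=prev(9) | reversed so far: 45 -> 9 -> 39 -> 16 -> 23
Step 6: curr=50, set curr.next=prev(45) | reversed so far: 50 -> 45 -> 9 -> 39 -> 16 -> 23
Step 7: curr=24, set curr.next=prev(50) | reversed so far: 24 -> 50 -> 45 -> 9 -> 39 -> 16 -> 23

24 -> 50 -> 45 -> 9 -> 39 -> 16 -> 23 -> None


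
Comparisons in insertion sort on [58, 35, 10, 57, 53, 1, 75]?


Algorithm: insertion sort
Input: [58, 35, 10, 57, 53, 1, 75]
Sorted: [1, 10, 35, 53, 57, 58, 75]

14


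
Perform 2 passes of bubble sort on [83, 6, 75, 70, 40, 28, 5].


Initial: [83, 6, 75, 70, 40, 28, 5]
Pass 1: [6, 75, 70, 40, 28, 5, 83] (6 swaps)
Pass 2: [6, 70, 40, 28, 5, 75, 83] (4 swaps)

After 2 passes: [6, 70, 40, 28, 5, 75, 83]


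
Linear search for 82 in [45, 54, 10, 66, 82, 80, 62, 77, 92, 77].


i=0: 45!=82
i=1: 54!=82
i=2: 10!=82
i=3: 66!=82
i=4: 82==82 found!

Found at 4, 5 comps


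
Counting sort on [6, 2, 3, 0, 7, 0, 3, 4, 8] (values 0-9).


Input: [6, 2, 3, 0, 7, 0, 3, 4, 8]
Counts: [2, 0, 1, 2, 1, 0, 1, 1, 1, 0]

Sorted: [0, 0, 2, 3, 3, 4, 6, 7, 8]


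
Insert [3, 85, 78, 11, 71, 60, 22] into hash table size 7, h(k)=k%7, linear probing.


Insert 3: h=3 -> slot 3
Insert 85: h=1 -> slot 1
Insert 78: h=1, 1 probes -> slot 2
Insert 11: h=4 -> slot 4
Insert 71: h=1, 4 probes -> slot 5
Insert 60: h=4, 2 probes -> slot 6
Insert 22: h=1, 6 probes -> slot 0

Table: [22, 85, 78, 3, 11, 71, 60]


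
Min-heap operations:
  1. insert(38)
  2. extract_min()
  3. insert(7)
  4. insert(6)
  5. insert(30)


insert(38) -> [38]
extract_min()->38, []
insert(7) -> [7]
insert(6) -> [6, 7]
insert(30) -> [6, 7, 30]

Final heap: [6, 7, 30]


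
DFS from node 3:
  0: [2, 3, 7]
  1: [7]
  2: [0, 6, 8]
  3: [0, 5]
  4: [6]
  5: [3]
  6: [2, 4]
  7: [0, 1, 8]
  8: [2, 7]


Visit 3, push [5, 0]
Visit 0, push [7, 2]
Visit 2, push [8, 6]
Visit 6, push [4]
Visit 4, push []
Visit 8, push [7]
Visit 7, push [1]
Visit 1, push []
Visit 5, push []

DFS order: [3, 0, 2, 6, 4, 8, 7, 1, 5]


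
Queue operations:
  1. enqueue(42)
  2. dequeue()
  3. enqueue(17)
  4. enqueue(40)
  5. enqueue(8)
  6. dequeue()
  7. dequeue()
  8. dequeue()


enqueue(42) -> [42]
dequeue()->42, []
enqueue(17) -> [17]
enqueue(40) -> [17, 40]
enqueue(8) -> [17, 40, 8]
dequeue()->17, [40, 8]
dequeue()->40, [8]
dequeue()->8, []

Final queue: []


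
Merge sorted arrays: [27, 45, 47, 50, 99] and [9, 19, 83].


Take 9 from B
Take 19 from B
Take 27 from A
Take 45 from A
Take 47 from A
Take 50 from A
Take 83 from B

Merged: [9, 19, 27, 45, 47, 50, 83, 99]


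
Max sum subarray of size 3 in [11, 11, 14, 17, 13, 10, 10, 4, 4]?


[0:3]: 36
[1:4]: 42
[2:5]: 44
[3:6]: 40
[4:7]: 33
[5:8]: 24
[6:9]: 18

Max: 44 at [2:5]


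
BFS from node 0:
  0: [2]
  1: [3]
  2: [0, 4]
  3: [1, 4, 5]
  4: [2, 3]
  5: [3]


Visit 0, enqueue [2]
Visit 2, enqueue [4]
Visit 4, enqueue [3]
Visit 3, enqueue [1, 5]
Visit 1, enqueue []
Visit 5, enqueue []

BFS order: [0, 2, 4, 3, 1, 5]


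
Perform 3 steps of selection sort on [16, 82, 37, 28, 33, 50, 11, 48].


Initial: [16, 82, 37, 28, 33, 50, 11, 48]
Step 1: min=11 at 6
  Swap: [11, 82, 37, 28, 33, 50, 16, 48]
Step 2: min=16 at 6
  Swap: [11, 16, 37, 28, 33, 50, 82, 48]
Step 3: min=28 at 3
  Swap: [11, 16, 28, 37, 33, 50, 82, 48]

After 3 steps: [11, 16, 28, 37, 33, 50, 82, 48]


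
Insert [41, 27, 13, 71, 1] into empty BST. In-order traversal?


Insert 41: root
Insert 27: L from 41
Insert 13: L from 41 -> L from 27
Insert 71: R from 41
Insert 1: L from 41 -> L from 27 -> L from 13

In-order: [1, 13, 27, 41, 71]


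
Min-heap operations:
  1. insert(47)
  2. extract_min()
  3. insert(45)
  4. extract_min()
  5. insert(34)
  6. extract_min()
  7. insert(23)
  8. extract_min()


insert(47) -> [47]
extract_min()->47, []
insert(45) -> [45]
extract_min()->45, []
insert(34) -> [34]
extract_min()->34, []
insert(23) -> [23]
extract_min()->23, []

Final heap: []


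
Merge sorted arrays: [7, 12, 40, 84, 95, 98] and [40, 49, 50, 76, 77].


Take 7 from A
Take 12 from A
Take 40 from A
Take 40 from B
Take 49 from B
Take 50 from B
Take 76 from B
Take 77 from B

Merged: [7, 12, 40, 40, 49, 50, 76, 77, 84, 95, 98]


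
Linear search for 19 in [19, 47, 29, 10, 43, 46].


i=0: 19==19 found!

Found at 0, 1 comps


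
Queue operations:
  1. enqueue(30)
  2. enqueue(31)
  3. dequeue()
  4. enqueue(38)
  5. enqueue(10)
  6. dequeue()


enqueue(30) -> [30]
enqueue(31) -> [30, 31]
dequeue()->30, [31]
enqueue(38) -> [31, 38]
enqueue(10) -> [31, 38, 10]
dequeue()->31, [38, 10]

Final queue: [38, 10]


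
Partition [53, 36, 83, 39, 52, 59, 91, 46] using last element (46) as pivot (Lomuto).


Pivot: 46
  36 <= 46: swap -> [36, 53, 83, 39, 52, 59, 91, 46]
  39 <= 46: swap -> [36, 39, 83, 53, 52, 59, 91, 46]
Place pivot at 2: [36, 39, 46, 53, 52, 59, 91, 83]

Partitioned: [36, 39, 46, 53, 52, 59, 91, 83]


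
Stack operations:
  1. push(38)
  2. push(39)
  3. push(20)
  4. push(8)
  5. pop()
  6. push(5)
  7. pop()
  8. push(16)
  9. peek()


push(38) -> [38]
push(39) -> [38, 39]
push(20) -> [38, 39, 20]
push(8) -> [38, 39, 20, 8]
pop()->8, [38, 39, 20]
push(5) -> [38, 39, 20, 5]
pop()->5, [38, 39, 20]
push(16) -> [38, 39, 20, 16]
peek()->16

Final stack: [38, 39, 20, 16]


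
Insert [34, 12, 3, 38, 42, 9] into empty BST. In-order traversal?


Insert 34: root
Insert 12: L from 34
Insert 3: L from 34 -> L from 12
Insert 38: R from 34
Insert 42: R from 34 -> R from 38
Insert 9: L from 34 -> L from 12 -> R from 3

In-order: [3, 9, 12, 34, 38, 42]


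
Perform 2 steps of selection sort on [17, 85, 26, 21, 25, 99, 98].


Initial: [17, 85, 26, 21, 25, 99, 98]
Step 1: min=17 at 0
  Swap: [17, 85, 26, 21, 25, 99, 98]
Step 2: min=21 at 3
  Swap: [17, 21, 26, 85, 25, 99, 98]

After 2 steps: [17, 21, 26, 85, 25, 99, 98]


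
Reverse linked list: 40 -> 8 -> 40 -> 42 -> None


Step 1: curr=40, set curr.next=prev(None) | reversed so far: 40
Step 2: curr=8, set curr.next=prev(40) | reversed so far: 8 -> 40
Step 3: curr=40, set curr.next=prev(8) | reversed so far: 40 -> 8 -> 40
Step 4: curr=42, set curr.next=prev(40) | reversed so far: 42 -> 40 -> 8 -> 40

42 -> 40 -> 8 -> 40 -> None


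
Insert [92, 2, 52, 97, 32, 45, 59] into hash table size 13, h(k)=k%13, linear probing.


Insert 92: h=1 -> slot 1
Insert 2: h=2 -> slot 2
Insert 52: h=0 -> slot 0
Insert 97: h=6 -> slot 6
Insert 32: h=6, 1 probes -> slot 7
Insert 45: h=6, 2 probes -> slot 8
Insert 59: h=7, 2 probes -> slot 9

Table: [52, 92, 2, None, None, None, 97, 32, 45, 59, None, None, None]


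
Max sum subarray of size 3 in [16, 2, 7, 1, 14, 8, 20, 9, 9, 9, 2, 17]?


[0:3]: 25
[1:4]: 10
[2:5]: 22
[3:6]: 23
[4:7]: 42
[5:8]: 37
[6:9]: 38
[7:10]: 27
[8:11]: 20
[9:12]: 28

Max: 42 at [4:7]


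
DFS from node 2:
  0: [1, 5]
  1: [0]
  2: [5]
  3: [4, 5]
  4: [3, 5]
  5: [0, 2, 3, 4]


Visit 2, push [5]
Visit 5, push [4, 3, 0]
Visit 0, push [1]
Visit 1, push []
Visit 3, push [4]
Visit 4, push []

DFS order: [2, 5, 0, 1, 3, 4]


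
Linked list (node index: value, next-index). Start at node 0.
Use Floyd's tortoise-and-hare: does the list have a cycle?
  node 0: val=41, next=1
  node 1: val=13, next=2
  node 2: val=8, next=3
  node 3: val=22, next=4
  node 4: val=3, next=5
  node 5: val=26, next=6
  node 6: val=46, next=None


Floyd's tortoise (slow, +1) and hare (fast, +2):
  init: slow=0, fast=0
  step 1: slow=1, fast=2
  step 2: slow=2, fast=4
  step 3: slow=3, fast=6
  step 4: fast -> None, no cycle

Cycle: no


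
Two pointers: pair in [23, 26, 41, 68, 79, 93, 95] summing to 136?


lo=0(23)+hi=6(95)=118
lo=1(26)+hi=6(95)=121
lo=2(41)+hi=6(95)=136

Yes: 41+95=136


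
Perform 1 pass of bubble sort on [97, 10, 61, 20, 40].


Initial: [97, 10, 61, 20, 40]
Pass 1: [10, 61, 20, 40, 97] (4 swaps)

After 1 pass: [10, 61, 20, 40, 97]


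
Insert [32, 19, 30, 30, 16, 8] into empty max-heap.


Insert 32: [32]
Insert 19: [32, 19]
Insert 30: [32, 19, 30]
Insert 30: [32, 30, 30, 19]
Insert 16: [32, 30, 30, 19, 16]
Insert 8: [32, 30, 30, 19, 16, 8]

Final heap: [32, 30, 30, 19, 16, 8]


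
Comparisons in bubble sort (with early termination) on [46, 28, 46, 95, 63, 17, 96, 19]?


Algorithm: bubble sort (with early termination)
Input: [46, 28, 46, 95, 63, 17, 96, 19]
Sorted: [17, 19, 28, 46, 46, 63, 95, 96]

28


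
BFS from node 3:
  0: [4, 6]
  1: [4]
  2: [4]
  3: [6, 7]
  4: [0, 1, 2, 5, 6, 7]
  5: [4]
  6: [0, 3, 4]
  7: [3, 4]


Visit 3, enqueue [6, 7]
Visit 6, enqueue [0, 4]
Visit 7, enqueue []
Visit 0, enqueue []
Visit 4, enqueue [1, 2, 5]
Visit 1, enqueue []
Visit 2, enqueue []
Visit 5, enqueue []

BFS order: [3, 6, 7, 0, 4, 1, 2, 5]


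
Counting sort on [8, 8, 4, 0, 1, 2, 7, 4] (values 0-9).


Input: [8, 8, 4, 0, 1, 2, 7, 4]
Counts: [1, 1, 1, 0, 2, 0, 0, 1, 2, 0]

Sorted: [0, 1, 2, 4, 4, 7, 8, 8]


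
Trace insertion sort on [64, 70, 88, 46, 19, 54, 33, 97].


Initial: [64, 70, 88, 46, 19, 54, 33, 97]
Insert 70: [64, 70, 88, 46, 19, 54, 33, 97]
Insert 88: [64, 70, 88, 46, 19, 54, 33, 97]
Insert 46: [46, 64, 70, 88, 19, 54, 33, 97]
Insert 19: [19, 46, 64, 70, 88, 54, 33, 97]
Insert 54: [19, 46, 54, 64, 70, 88, 33, 97]
Insert 33: [19, 33, 46, 54, 64, 70, 88, 97]
Insert 97: [19, 33, 46, 54, 64, 70, 88, 97]

Sorted: [19, 33, 46, 54, 64, 70, 88, 97]


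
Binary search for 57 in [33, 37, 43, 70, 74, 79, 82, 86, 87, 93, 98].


Step 1: lo=0, hi=10, mid=5, val=79
Step 2: lo=0, hi=4, mid=2, val=43
Step 3: lo=3, hi=4, mid=3, val=70

Not found


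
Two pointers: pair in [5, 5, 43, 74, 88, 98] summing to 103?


lo=0(5)+hi=5(98)=103

Yes: 5+98=103


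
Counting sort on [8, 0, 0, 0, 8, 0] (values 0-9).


Input: [8, 0, 0, 0, 8, 0]
Counts: [4, 0, 0, 0, 0, 0, 0, 0, 2, 0]

Sorted: [0, 0, 0, 0, 8, 8]


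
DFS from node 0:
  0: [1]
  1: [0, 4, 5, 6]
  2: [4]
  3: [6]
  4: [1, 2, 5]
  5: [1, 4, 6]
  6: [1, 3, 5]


Visit 0, push [1]
Visit 1, push [6, 5, 4]
Visit 4, push [5, 2]
Visit 2, push []
Visit 5, push [6]
Visit 6, push [3]
Visit 3, push []

DFS order: [0, 1, 4, 2, 5, 6, 3]


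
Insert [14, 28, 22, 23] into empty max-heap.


Insert 14: [14]
Insert 28: [28, 14]
Insert 22: [28, 14, 22]
Insert 23: [28, 23, 22, 14]

Final heap: [28, 23, 22, 14]


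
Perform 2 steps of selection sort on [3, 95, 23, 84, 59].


Initial: [3, 95, 23, 84, 59]
Step 1: min=3 at 0
  Swap: [3, 95, 23, 84, 59]
Step 2: min=23 at 2
  Swap: [3, 23, 95, 84, 59]

After 2 steps: [3, 23, 95, 84, 59]


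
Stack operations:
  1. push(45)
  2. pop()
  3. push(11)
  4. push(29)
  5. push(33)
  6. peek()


push(45) -> [45]
pop()->45, []
push(11) -> [11]
push(29) -> [11, 29]
push(33) -> [11, 29, 33]
peek()->33

Final stack: [11, 29, 33]


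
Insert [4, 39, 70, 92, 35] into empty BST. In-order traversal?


Insert 4: root
Insert 39: R from 4
Insert 70: R from 4 -> R from 39
Insert 92: R from 4 -> R from 39 -> R from 70
Insert 35: R from 4 -> L from 39

In-order: [4, 35, 39, 70, 92]


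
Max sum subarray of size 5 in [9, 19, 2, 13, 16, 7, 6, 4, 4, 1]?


[0:5]: 59
[1:6]: 57
[2:7]: 44
[3:8]: 46
[4:9]: 37
[5:10]: 22

Max: 59 at [0:5]


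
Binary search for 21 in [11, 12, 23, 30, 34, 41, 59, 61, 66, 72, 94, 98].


Step 1: lo=0, hi=11, mid=5, val=41
Step 2: lo=0, hi=4, mid=2, val=23
Step 3: lo=0, hi=1, mid=0, val=11
Step 4: lo=1, hi=1, mid=1, val=12

Not found


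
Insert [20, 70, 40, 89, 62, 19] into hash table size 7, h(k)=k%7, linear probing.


Insert 20: h=6 -> slot 6
Insert 70: h=0 -> slot 0
Insert 40: h=5 -> slot 5
Insert 89: h=5, 3 probes -> slot 1
Insert 62: h=6, 3 probes -> slot 2
Insert 19: h=5, 5 probes -> slot 3

Table: [70, 89, 62, 19, None, 40, 20]


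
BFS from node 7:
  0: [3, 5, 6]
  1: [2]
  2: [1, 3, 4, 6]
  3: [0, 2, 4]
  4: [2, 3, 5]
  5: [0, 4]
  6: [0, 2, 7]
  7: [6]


Visit 7, enqueue [6]
Visit 6, enqueue [0, 2]
Visit 0, enqueue [3, 5]
Visit 2, enqueue [1, 4]
Visit 3, enqueue []
Visit 5, enqueue []
Visit 1, enqueue []
Visit 4, enqueue []

BFS order: [7, 6, 0, 2, 3, 5, 1, 4]


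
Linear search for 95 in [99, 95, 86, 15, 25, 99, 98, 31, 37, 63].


i=0: 99!=95
i=1: 95==95 found!

Found at 1, 2 comps


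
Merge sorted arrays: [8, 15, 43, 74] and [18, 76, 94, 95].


Take 8 from A
Take 15 from A
Take 18 from B
Take 43 from A
Take 74 from A

Merged: [8, 15, 18, 43, 74, 76, 94, 95]


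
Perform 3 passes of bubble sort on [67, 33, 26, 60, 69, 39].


Initial: [67, 33, 26, 60, 69, 39]
Pass 1: [33, 26, 60, 67, 39, 69] (4 swaps)
Pass 2: [26, 33, 60, 39, 67, 69] (2 swaps)
Pass 3: [26, 33, 39, 60, 67, 69] (1 swaps)

After 3 passes: [26, 33, 39, 60, 67, 69]


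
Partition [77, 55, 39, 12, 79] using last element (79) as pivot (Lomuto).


Pivot: 79
  77 <= 79: advance i (no swap)
  55 <= 79: advance i (no swap)
  39 <= 79: advance i (no swap)
  12 <= 79: advance i (no swap)
Place pivot at 4: [77, 55, 39, 12, 79]

Partitioned: [77, 55, 39, 12, 79]


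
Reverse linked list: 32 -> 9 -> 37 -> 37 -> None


Step 1: curr=32, set curr.next=prev(None) | reversed so far: 32
Step 2: curr=9, set curr.next=prev(32) | reversed so far: 9 -> 32
Step 3: curr=37, set curr.next=prev(9) | reversed so far: 37 -> 9 -> 32
Step 4: curr=37, set curr.next=prev(37) | reversed so far: 37 -> 37 -> 9 -> 32

37 -> 37 -> 9 -> 32 -> None


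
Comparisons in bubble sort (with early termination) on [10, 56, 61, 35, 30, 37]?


Algorithm: bubble sort (with early termination)
Input: [10, 56, 61, 35, 30, 37]
Sorted: [10, 30, 35, 37, 56, 61]

14


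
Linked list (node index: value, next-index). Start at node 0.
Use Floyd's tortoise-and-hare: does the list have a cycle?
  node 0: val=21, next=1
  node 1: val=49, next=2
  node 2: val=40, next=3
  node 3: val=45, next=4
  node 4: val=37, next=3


Floyd's tortoise (slow, +1) and hare (fast, +2):
  init: slow=0, fast=0
  step 1: slow=1, fast=2
  step 2: slow=2, fast=4
  step 3: slow=3, fast=4
  step 4: slow=4, fast=4
  slow == fast at node 4: cycle detected

Cycle: yes


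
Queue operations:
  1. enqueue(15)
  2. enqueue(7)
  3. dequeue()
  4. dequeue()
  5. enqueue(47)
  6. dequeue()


enqueue(15) -> [15]
enqueue(7) -> [15, 7]
dequeue()->15, [7]
dequeue()->7, []
enqueue(47) -> [47]
dequeue()->47, []

Final queue: []


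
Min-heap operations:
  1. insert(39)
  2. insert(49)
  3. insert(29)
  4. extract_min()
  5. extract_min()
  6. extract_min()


insert(39) -> [39]
insert(49) -> [39, 49]
insert(29) -> [29, 49, 39]
extract_min()->29, [39, 49]
extract_min()->39, [49]
extract_min()->49, []

Final heap: []


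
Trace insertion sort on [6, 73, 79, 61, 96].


Initial: [6, 73, 79, 61, 96]
Insert 73: [6, 73, 79, 61, 96]
Insert 79: [6, 73, 79, 61, 96]
Insert 61: [6, 61, 73, 79, 96]
Insert 96: [6, 61, 73, 79, 96]

Sorted: [6, 61, 73, 79, 96]


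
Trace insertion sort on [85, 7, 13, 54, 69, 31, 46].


Initial: [85, 7, 13, 54, 69, 31, 46]
Insert 7: [7, 85, 13, 54, 69, 31, 46]
Insert 13: [7, 13, 85, 54, 69, 31, 46]
Insert 54: [7, 13, 54, 85, 69, 31, 46]
Insert 69: [7, 13, 54, 69, 85, 31, 46]
Insert 31: [7, 13, 31, 54, 69, 85, 46]
Insert 46: [7, 13, 31, 46, 54, 69, 85]

Sorted: [7, 13, 31, 46, 54, 69, 85]


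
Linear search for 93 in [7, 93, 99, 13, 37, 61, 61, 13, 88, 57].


i=0: 7!=93
i=1: 93==93 found!

Found at 1, 2 comps


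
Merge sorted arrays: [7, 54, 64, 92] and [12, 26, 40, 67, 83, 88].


Take 7 from A
Take 12 from B
Take 26 from B
Take 40 from B
Take 54 from A
Take 64 from A
Take 67 from B
Take 83 from B
Take 88 from B

Merged: [7, 12, 26, 40, 54, 64, 67, 83, 88, 92]


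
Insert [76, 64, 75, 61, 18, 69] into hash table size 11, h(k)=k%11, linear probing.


Insert 76: h=10 -> slot 10
Insert 64: h=9 -> slot 9
Insert 75: h=9, 2 probes -> slot 0
Insert 61: h=6 -> slot 6
Insert 18: h=7 -> slot 7
Insert 69: h=3 -> slot 3

Table: [75, None, None, 69, None, None, 61, 18, None, 64, 76]


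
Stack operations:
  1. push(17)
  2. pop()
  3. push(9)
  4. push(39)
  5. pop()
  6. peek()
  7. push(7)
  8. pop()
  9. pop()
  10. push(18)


push(17) -> [17]
pop()->17, []
push(9) -> [9]
push(39) -> [9, 39]
pop()->39, [9]
peek()->9
push(7) -> [9, 7]
pop()->7, [9]
pop()->9, []
push(18) -> [18]

Final stack: [18]


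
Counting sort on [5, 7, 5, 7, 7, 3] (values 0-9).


Input: [5, 7, 5, 7, 7, 3]
Counts: [0, 0, 0, 1, 0, 2, 0, 3, 0, 0]

Sorted: [3, 5, 5, 7, 7, 7]


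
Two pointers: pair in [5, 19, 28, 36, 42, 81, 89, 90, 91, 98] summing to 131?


lo=0(5)+hi=9(98)=103
lo=1(19)+hi=9(98)=117
lo=2(28)+hi=9(98)=126
lo=3(36)+hi=9(98)=134
lo=3(36)+hi=8(91)=127
lo=4(42)+hi=8(91)=133
lo=4(42)+hi=7(90)=132
lo=4(42)+hi=6(89)=131

Yes: 42+89=131


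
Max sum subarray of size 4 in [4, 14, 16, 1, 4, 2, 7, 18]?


[0:4]: 35
[1:5]: 35
[2:6]: 23
[3:7]: 14
[4:8]: 31

Max: 35 at [0:4]


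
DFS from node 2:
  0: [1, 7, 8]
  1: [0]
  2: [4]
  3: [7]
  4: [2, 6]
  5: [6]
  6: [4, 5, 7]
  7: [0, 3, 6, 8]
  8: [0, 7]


Visit 2, push [4]
Visit 4, push [6]
Visit 6, push [7, 5]
Visit 5, push []
Visit 7, push [8, 3, 0]
Visit 0, push [8, 1]
Visit 1, push []
Visit 8, push []
Visit 3, push []

DFS order: [2, 4, 6, 5, 7, 0, 1, 8, 3]


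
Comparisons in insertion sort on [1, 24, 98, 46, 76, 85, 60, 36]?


Algorithm: insertion sort
Input: [1, 24, 98, 46, 76, 85, 60, 36]
Sorted: [1, 24, 36, 46, 60, 76, 85, 98]

18


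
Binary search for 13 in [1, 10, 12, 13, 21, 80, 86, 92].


Step 1: lo=0, hi=7, mid=3, val=13

Found at index 3


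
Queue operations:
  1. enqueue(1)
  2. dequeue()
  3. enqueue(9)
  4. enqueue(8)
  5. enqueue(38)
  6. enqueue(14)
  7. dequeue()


enqueue(1) -> [1]
dequeue()->1, []
enqueue(9) -> [9]
enqueue(8) -> [9, 8]
enqueue(38) -> [9, 8, 38]
enqueue(14) -> [9, 8, 38, 14]
dequeue()->9, [8, 38, 14]

Final queue: [8, 38, 14]


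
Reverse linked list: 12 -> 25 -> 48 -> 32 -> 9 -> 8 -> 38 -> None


Step 1: curr=12, set curr.next=prev(None) | reversed so far: 12
Step 2: curr=25, set curr.next=prev(12) | reversed so far: 25 -> 12
Step 3: curr=48, set curr.next=prev(25) | reversed so far: 48 -> 25 -> 12
Step 4: curr=32, set curr.next=prev(48) | reversed so far: 32 -> 48 -> 25 -> 12
Step 5: curr=9, set curr.next=prev(32) | reversed so far: 9 -> 32 -> 48 -> 25 -> 12
Step 6: curr=8, set curr.next=prev(9) | reversed so far: 8 -> 9 -> 32 -> 48 -> 25 -> 12
Step 7: curr=38, set curr.next=prev(8) | reversed so far: 38 -> 8 -> 9 -> 32 -> 48 -> 25 -> 12

38 -> 8 -> 9 -> 32 -> 48 -> 25 -> 12 -> None


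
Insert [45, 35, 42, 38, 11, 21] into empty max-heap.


Insert 45: [45]
Insert 35: [45, 35]
Insert 42: [45, 35, 42]
Insert 38: [45, 38, 42, 35]
Insert 11: [45, 38, 42, 35, 11]
Insert 21: [45, 38, 42, 35, 11, 21]

Final heap: [45, 38, 42, 35, 11, 21]


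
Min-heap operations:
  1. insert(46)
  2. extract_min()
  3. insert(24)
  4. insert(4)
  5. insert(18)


insert(46) -> [46]
extract_min()->46, []
insert(24) -> [24]
insert(4) -> [4, 24]
insert(18) -> [4, 24, 18]

Final heap: [4, 24, 18]


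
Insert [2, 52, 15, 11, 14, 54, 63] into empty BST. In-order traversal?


Insert 2: root
Insert 52: R from 2
Insert 15: R from 2 -> L from 52
Insert 11: R from 2 -> L from 52 -> L from 15
Insert 14: R from 2 -> L from 52 -> L from 15 -> R from 11
Insert 54: R from 2 -> R from 52
Insert 63: R from 2 -> R from 52 -> R from 54

In-order: [2, 11, 14, 15, 52, 54, 63]


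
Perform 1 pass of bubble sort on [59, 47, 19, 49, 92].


Initial: [59, 47, 19, 49, 92]
Pass 1: [47, 19, 49, 59, 92] (3 swaps)

After 1 pass: [47, 19, 49, 59, 92]


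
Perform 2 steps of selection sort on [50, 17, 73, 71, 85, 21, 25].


Initial: [50, 17, 73, 71, 85, 21, 25]
Step 1: min=17 at 1
  Swap: [17, 50, 73, 71, 85, 21, 25]
Step 2: min=21 at 5
  Swap: [17, 21, 73, 71, 85, 50, 25]

After 2 steps: [17, 21, 73, 71, 85, 50, 25]


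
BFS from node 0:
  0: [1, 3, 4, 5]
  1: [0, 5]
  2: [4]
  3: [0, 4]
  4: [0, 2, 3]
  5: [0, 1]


Visit 0, enqueue [1, 3, 4, 5]
Visit 1, enqueue []
Visit 3, enqueue []
Visit 4, enqueue [2]
Visit 5, enqueue []
Visit 2, enqueue []

BFS order: [0, 1, 3, 4, 5, 2]


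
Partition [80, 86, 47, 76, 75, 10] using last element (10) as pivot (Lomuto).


Pivot: 10
Place pivot at 0: [10, 86, 47, 76, 75, 80]

Partitioned: [10, 86, 47, 76, 75, 80]


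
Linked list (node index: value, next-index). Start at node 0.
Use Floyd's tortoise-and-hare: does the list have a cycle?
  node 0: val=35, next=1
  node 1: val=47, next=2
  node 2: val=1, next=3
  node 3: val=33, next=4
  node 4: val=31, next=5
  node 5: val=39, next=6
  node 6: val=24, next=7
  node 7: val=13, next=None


Floyd's tortoise (slow, +1) and hare (fast, +2):
  init: slow=0, fast=0
  step 1: slow=1, fast=2
  step 2: slow=2, fast=4
  step 3: slow=3, fast=6
  step 4: fast 6->7->None, no cycle

Cycle: no


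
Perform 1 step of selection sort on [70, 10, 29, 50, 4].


Initial: [70, 10, 29, 50, 4]
Step 1: min=4 at 4
  Swap: [4, 10, 29, 50, 70]

After 1 step: [4, 10, 29, 50, 70]


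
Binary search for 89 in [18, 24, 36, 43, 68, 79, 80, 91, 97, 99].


Step 1: lo=0, hi=9, mid=4, val=68
Step 2: lo=5, hi=9, mid=7, val=91
Step 3: lo=5, hi=6, mid=5, val=79
Step 4: lo=6, hi=6, mid=6, val=80

Not found


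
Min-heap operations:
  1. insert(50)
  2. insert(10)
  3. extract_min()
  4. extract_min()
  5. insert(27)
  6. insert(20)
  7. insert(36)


insert(50) -> [50]
insert(10) -> [10, 50]
extract_min()->10, [50]
extract_min()->50, []
insert(27) -> [27]
insert(20) -> [20, 27]
insert(36) -> [20, 27, 36]

Final heap: [20, 27, 36]


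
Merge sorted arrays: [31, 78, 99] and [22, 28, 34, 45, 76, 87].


Take 22 from B
Take 28 from B
Take 31 from A
Take 34 from B
Take 45 from B
Take 76 from B
Take 78 from A
Take 87 from B

Merged: [22, 28, 31, 34, 45, 76, 78, 87, 99]


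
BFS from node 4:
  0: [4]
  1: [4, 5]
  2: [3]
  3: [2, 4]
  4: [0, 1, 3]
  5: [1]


Visit 4, enqueue [0, 1, 3]
Visit 0, enqueue []
Visit 1, enqueue [5]
Visit 3, enqueue [2]
Visit 5, enqueue []
Visit 2, enqueue []

BFS order: [4, 0, 1, 3, 5, 2]


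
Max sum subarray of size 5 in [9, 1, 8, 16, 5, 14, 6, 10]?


[0:5]: 39
[1:6]: 44
[2:7]: 49
[3:8]: 51

Max: 51 at [3:8]


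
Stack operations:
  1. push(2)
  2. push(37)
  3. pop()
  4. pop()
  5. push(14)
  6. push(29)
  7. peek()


push(2) -> [2]
push(37) -> [2, 37]
pop()->37, [2]
pop()->2, []
push(14) -> [14]
push(29) -> [14, 29]
peek()->29

Final stack: [14, 29]


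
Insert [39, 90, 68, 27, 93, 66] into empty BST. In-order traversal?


Insert 39: root
Insert 90: R from 39
Insert 68: R from 39 -> L from 90
Insert 27: L from 39
Insert 93: R from 39 -> R from 90
Insert 66: R from 39 -> L from 90 -> L from 68

In-order: [27, 39, 66, 68, 90, 93]


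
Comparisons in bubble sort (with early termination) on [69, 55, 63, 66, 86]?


Algorithm: bubble sort (with early termination)
Input: [69, 55, 63, 66, 86]
Sorted: [55, 63, 66, 69, 86]

7


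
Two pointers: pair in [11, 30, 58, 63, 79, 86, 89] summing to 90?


lo=0(11)+hi=6(89)=100
lo=0(11)+hi=5(86)=97
lo=0(11)+hi=4(79)=90

Yes: 11+79=90


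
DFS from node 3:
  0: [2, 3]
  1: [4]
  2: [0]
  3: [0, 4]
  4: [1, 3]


Visit 3, push [4, 0]
Visit 0, push [2]
Visit 2, push []
Visit 4, push [1]
Visit 1, push []

DFS order: [3, 0, 2, 4, 1]


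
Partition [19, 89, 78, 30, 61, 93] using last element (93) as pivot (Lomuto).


Pivot: 93
  19 <= 93: advance i (no swap)
  89 <= 93: advance i (no swap)
  78 <= 93: advance i (no swap)
  30 <= 93: advance i (no swap)
  61 <= 93: advance i (no swap)
Place pivot at 5: [19, 89, 78, 30, 61, 93]

Partitioned: [19, 89, 78, 30, 61, 93]


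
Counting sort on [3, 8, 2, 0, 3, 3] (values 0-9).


Input: [3, 8, 2, 0, 3, 3]
Counts: [1, 0, 1, 3, 0, 0, 0, 0, 1, 0]

Sorted: [0, 2, 3, 3, 3, 8]


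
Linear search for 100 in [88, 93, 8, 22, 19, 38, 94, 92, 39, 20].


i=0: 88!=100
i=1: 93!=100
i=2: 8!=100
i=3: 22!=100
i=4: 19!=100
i=5: 38!=100
i=6: 94!=100
i=7: 92!=100
i=8: 39!=100
i=9: 20!=100

Not found, 10 comps


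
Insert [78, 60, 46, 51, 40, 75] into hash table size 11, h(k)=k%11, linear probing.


Insert 78: h=1 -> slot 1
Insert 60: h=5 -> slot 5
Insert 46: h=2 -> slot 2
Insert 51: h=7 -> slot 7
Insert 40: h=7, 1 probes -> slot 8
Insert 75: h=9 -> slot 9

Table: [None, 78, 46, None, None, 60, None, 51, 40, 75, None]


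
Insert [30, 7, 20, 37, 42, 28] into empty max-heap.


Insert 30: [30]
Insert 7: [30, 7]
Insert 20: [30, 7, 20]
Insert 37: [37, 30, 20, 7]
Insert 42: [42, 37, 20, 7, 30]
Insert 28: [42, 37, 28, 7, 30, 20]

Final heap: [42, 37, 28, 7, 30, 20]


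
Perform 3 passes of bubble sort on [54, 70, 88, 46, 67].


Initial: [54, 70, 88, 46, 67]
Pass 1: [54, 70, 46, 67, 88] (2 swaps)
Pass 2: [54, 46, 67, 70, 88] (2 swaps)
Pass 3: [46, 54, 67, 70, 88] (1 swaps)

After 3 passes: [46, 54, 67, 70, 88]


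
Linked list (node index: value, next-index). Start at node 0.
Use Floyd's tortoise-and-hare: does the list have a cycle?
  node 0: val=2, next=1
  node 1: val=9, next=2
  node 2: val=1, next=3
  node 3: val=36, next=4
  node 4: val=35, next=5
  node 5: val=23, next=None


Floyd's tortoise (slow, +1) and hare (fast, +2):
  init: slow=0, fast=0
  step 1: slow=1, fast=2
  step 2: slow=2, fast=4
  step 3: fast 4->5->None, no cycle

Cycle: no


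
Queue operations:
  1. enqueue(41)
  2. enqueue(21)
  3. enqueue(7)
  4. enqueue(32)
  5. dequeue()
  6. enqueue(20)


enqueue(41) -> [41]
enqueue(21) -> [41, 21]
enqueue(7) -> [41, 21, 7]
enqueue(32) -> [41, 21, 7, 32]
dequeue()->41, [21, 7, 32]
enqueue(20) -> [21, 7, 32, 20]

Final queue: [21, 7, 32, 20]


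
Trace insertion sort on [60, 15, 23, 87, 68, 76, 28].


Initial: [60, 15, 23, 87, 68, 76, 28]
Insert 15: [15, 60, 23, 87, 68, 76, 28]
Insert 23: [15, 23, 60, 87, 68, 76, 28]
Insert 87: [15, 23, 60, 87, 68, 76, 28]
Insert 68: [15, 23, 60, 68, 87, 76, 28]
Insert 76: [15, 23, 60, 68, 76, 87, 28]
Insert 28: [15, 23, 28, 60, 68, 76, 87]

Sorted: [15, 23, 28, 60, 68, 76, 87]


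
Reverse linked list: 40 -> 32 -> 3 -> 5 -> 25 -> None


Step 1: curr=40, set curr.next=prev(None) | reversed so far: 40
Step 2: curr=32, set curr.next=prev(40) | reversed so far: 32 -> 40
Step 3: curr=3, set curr.next=prev(32) | reversed so far: 3 -> 32 -> 40
Step 4: curr=5, set curr.next=prev(3) | reversed so far: 5 -> 3 -> 32 -> 40
Step 5: curr=25, set curr.next=prev(5) | reversed so far: 25 -> 5 -> 3 -> 32 -> 40

25 -> 5 -> 3 -> 32 -> 40 -> None


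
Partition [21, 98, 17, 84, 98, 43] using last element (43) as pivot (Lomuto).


Pivot: 43
  21 <= 43: advance i (no swap)
  17 <= 43: swap -> [21, 17, 98, 84, 98, 43]
Place pivot at 2: [21, 17, 43, 84, 98, 98]

Partitioned: [21, 17, 43, 84, 98, 98]


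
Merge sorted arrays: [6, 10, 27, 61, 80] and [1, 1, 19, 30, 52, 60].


Take 1 from B
Take 1 from B
Take 6 from A
Take 10 from A
Take 19 from B
Take 27 from A
Take 30 from B
Take 52 from B
Take 60 from B

Merged: [1, 1, 6, 10, 19, 27, 30, 52, 60, 61, 80]


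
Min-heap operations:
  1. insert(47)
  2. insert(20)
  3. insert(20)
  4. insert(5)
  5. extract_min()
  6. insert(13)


insert(47) -> [47]
insert(20) -> [20, 47]
insert(20) -> [20, 47, 20]
insert(5) -> [5, 20, 20, 47]
extract_min()->5, [20, 20, 47]
insert(13) -> [13, 20, 47, 20]

Final heap: [13, 20, 47, 20]


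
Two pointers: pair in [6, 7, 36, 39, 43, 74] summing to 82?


lo=0(6)+hi=5(74)=80
lo=1(7)+hi=5(74)=81
lo=2(36)+hi=5(74)=110
lo=2(36)+hi=4(43)=79
lo=3(39)+hi=4(43)=82

Yes: 39+43=82


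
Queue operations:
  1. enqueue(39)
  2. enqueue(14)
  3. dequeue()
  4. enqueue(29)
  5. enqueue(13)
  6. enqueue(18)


enqueue(39) -> [39]
enqueue(14) -> [39, 14]
dequeue()->39, [14]
enqueue(29) -> [14, 29]
enqueue(13) -> [14, 29, 13]
enqueue(18) -> [14, 29, 13, 18]

Final queue: [14, 29, 13, 18]


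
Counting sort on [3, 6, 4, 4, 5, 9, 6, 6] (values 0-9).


Input: [3, 6, 4, 4, 5, 9, 6, 6]
Counts: [0, 0, 0, 1, 2, 1, 3, 0, 0, 1]

Sorted: [3, 4, 4, 5, 6, 6, 6, 9]


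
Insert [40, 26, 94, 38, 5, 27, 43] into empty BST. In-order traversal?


Insert 40: root
Insert 26: L from 40
Insert 94: R from 40
Insert 38: L from 40 -> R from 26
Insert 5: L from 40 -> L from 26
Insert 27: L from 40 -> R from 26 -> L from 38
Insert 43: R from 40 -> L from 94

In-order: [5, 26, 27, 38, 40, 43, 94]


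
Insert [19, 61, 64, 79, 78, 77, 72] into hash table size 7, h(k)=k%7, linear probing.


Insert 19: h=5 -> slot 5
Insert 61: h=5, 1 probes -> slot 6
Insert 64: h=1 -> slot 1
Insert 79: h=2 -> slot 2
Insert 78: h=1, 2 probes -> slot 3
Insert 77: h=0 -> slot 0
Insert 72: h=2, 2 probes -> slot 4

Table: [77, 64, 79, 78, 72, 19, 61]


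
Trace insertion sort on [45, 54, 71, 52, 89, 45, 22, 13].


Initial: [45, 54, 71, 52, 89, 45, 22, 13]
Insert 54: [45, 54, 71, 52, 89, 45, 22, 13]
Insert 71: [45, 54, 71, 52, 89, 45, 22, 13]
Insert 52: [45, 52, 54, 71, 89, 45, 22, 13]
Insert 89: [45, 52, 54, 71, 89, 45, 22, 13]
Insert 45: [45, 45, 52, 54, 71, 89, 22, 13]
Insert 22: [22, 45, 45, 52, 54, 71, 89, 13]
Insert 13: [13, 22, 45, 45, 52, 54, 71, 89]

Sorted: [13, 22, 45, 45, 52, 54, 71, 89]


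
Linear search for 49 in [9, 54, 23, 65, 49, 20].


i=0: 9!=49
i=1: 54!=49
i=2: 23!=49
i=3: 65!=49
i=4: 49==49 found!

Found at 4, 5 comps


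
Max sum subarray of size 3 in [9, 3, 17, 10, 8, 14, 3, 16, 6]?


[0:3]: 29
[1:4]: 30
[2:5]: 35
[3:6]: 32
[4:7]: 25
[5:8]: 33
[6:9]: 25

Max: 35 at [2:5]


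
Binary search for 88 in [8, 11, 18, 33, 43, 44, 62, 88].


Step 1: lo=0, hi=7, mid=3, val=33
Step 2: lo=4, hi=7, mid=5, val=44
Step 3: lo=6, hi=7, mid=6, val=62
Step 4: lo=7, hi=7, mid=7, val=88

Found at index 7


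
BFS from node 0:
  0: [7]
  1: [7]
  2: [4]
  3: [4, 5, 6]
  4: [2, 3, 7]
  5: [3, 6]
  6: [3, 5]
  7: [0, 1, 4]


Visit 0, enqueue [7]
Visit 7, enqueue [1, 4]
Visit 1, enqueue []
Visit 4, enqueue [2, 3]
Visit 2, enqueue []
Visit 3, enqueue [5, 6]
Visit 5, enqueue []
Visit 6, enqueue []

BFS order: [0, 7, 1, 4, 2, 3, 5, 6]


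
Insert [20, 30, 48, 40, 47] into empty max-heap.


Insert 20: [20]
Insert 30: [30, 20]
Insert 48: [48, 20, 30]
Insert 40: [48, 40, 30, 20]
Insert 47: [48, 47, 30, 20, 40]

Final heap: [48, 47, 30, 20, 40]


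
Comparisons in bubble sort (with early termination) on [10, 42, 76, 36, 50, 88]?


Algorithm: bubble sort (with early termination)
Input: [10, 42, 76, 36, 50, 88]
Sorted: [10, 36, 42, 50, 76, 88]

12


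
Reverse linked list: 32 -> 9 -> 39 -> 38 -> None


Step 1: curr=32, set curr.next=prev(None) | reversed so far: 32
Step 2: curr=9, set curr.next=prev(32) | reversed so far: 9 -> 32
Step 3: curr=39, set curr.next=prev(9) | reversed so far: 39 -> 9 -> 32
Step 4: curr=38, set curr.next=prev(39) | reversed so far: 38 -> 39 -> 9 -> 32

38 -> 39 -> 9 -> 32 -> None


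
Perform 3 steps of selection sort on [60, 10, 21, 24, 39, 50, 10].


Initial: [60, 10, 21, 24, 39, 50, 10]
Step 1: min=10 at 1
  Swap: [10, 60, 21, 24, 39, 50, 10]
Step 2: min=10 at 6
  Swap: [10, 10, 21, 24, 39, 50, 60]
Step 3: min=21 at 2
  Swap: [10, 10, 21, 24, 39, 50, 60]

After 3 steps: [10, 10, 21, 24, 39, 50, 60]


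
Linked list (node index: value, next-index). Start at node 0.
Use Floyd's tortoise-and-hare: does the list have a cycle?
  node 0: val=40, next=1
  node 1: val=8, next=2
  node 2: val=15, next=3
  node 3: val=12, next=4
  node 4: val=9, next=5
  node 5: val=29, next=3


Floyd's tortoise (slow, +1) and hare (fast, +2):
  init: slow=0, fast=0
  step 1: slow=1, fast=2
  step 2: slow=2, fast=4
  step 3: slow=3, fast=3
  slow == fast at node 3: cycle detected

Cycle: yes


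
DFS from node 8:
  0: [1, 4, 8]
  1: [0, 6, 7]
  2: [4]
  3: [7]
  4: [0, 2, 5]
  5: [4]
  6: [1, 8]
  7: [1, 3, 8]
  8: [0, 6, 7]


Visit 8, push [7, 6, 0]
Visit 0, push [4, 1]
Visit 1, push [7, 6]
Visit 6, push []
Visit 7, push [3]
Visit 3, push []
Visit 4, push [5, 2]
Visit 2, push []
Visit 5, push []

DFS order: [8, 0, 1, 6, 7, 3, 4, 2, 5]


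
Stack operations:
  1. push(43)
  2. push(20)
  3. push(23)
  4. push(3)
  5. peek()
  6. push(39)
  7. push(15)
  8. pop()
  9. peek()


push(43) -> [43]
push(20) -> [43, 20]
push(23) -> [43, 20, 23]
push(3) -> [43, 20, 23, 3]
peek()->3
push(39) -> [43, 20, 23, 3, 39]
push(15) -> [43, 20, 23, 3, 39, 15]
pop()->15, [43, 20, 23, 3, 39]
peek()->39

Final stack: [43, 20, 23, 3, 39]


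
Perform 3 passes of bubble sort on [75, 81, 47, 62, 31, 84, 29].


Initial: [75, 81, 47, 62, 31, 84, 29]
Pass 1: [75, 47, 62, 31, 81, 29, 84] (4 swaps)
Pass 2: [47, 62, 31, 75, 29, 81, 84] (4 swaps)
Pass 3: [47, 31, 62, 29, 75, 81, 84] (2 swaps)

After 3 passes: [47, 31, 62, 29, 75, 81, 84]


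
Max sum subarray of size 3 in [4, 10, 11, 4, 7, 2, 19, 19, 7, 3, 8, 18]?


[0:3]: 25
[1:4]: 25
[2:5]: 22
[3:6]: 13
[4:7]: 28
[5:8]: 40
[6:9]: 45
[7:10]: 29
[8:11]: 18
[9:12]: 29

Max: 45 at [6:9]


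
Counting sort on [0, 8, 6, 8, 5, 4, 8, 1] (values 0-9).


Input: [0, 8, 6, 8, 5, 4, 8, 1]
Counts: [1, 1, 0, 0, 1, 1, 1, 0, 3, 0]

Sorted: [0, 1, 4, 5, 6, 8, 8, 8]


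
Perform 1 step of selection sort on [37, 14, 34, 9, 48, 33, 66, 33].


Initial: [37, 14, 34, 9, 48, 33, 66, 33]
Step 1: min=9 at 3
  Swap: [9, 14, 34, 37, 48, 33, 66, 33]

After 1 step: [9, 14, 34, 37, 48, 33, 66, 33]


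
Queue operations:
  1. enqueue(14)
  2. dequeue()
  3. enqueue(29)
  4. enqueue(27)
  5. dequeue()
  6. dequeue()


enqueue(14) -> [14]
dequeue()->14, []
enqueue(29) -> [29]
enqueue(27) -> [29, 27]
dequeue()->29, [27]
dequeue()->27, []

Final queue: []


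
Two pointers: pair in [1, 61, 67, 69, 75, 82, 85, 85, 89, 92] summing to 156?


lo=0(1)+hi=9(92)=93
lo=1(61)+hi=9(92)=153
lo=2(67)+hi=9(92)=159
lo=2(67)+hi=8(89)=156

Yes: 67+89=156


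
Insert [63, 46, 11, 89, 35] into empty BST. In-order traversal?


Insert 63: root
Insert 46: L from 63
Insert 11: L from 63 -> L from 46
Insert 89: R from 63
Insert 35: L from 63 -> L from 46 -> R from 11

In-order: [11, 35, 46, 63, 89]


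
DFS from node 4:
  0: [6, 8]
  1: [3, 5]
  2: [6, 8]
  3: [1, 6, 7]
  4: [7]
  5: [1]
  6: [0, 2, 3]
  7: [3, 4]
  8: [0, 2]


Visit 4, push [7]
Visit 7, push [3]
Visit 3, push [6, 1]
Visit 1, push [5]
Visit 5, push []
Visit 6, push [2, 0]
Visit 0, push [8]
Visit 8, push [2]
Visit 2, push []

DFS order: [4, 7, 3, 1, 5, 6, 0, 8, 2]


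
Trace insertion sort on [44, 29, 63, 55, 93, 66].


Initial: [44, 29, 63, 55, 93, 66]
Insert 29: [29, 44, 63, 55, 93, 66]
Insert 63: [29, 44, 63, 55, 93, 66]
Insert 55: [29, 44, 55, 63, 93, 66]
Insert 93: [29, 44, 55, 63, 93, 66]
Insert 66: [29, 44, 55, 63, 66, 93]

Sorted: [29, 44, 55, 63, 66, 93]


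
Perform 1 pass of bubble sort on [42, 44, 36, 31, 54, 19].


Initial: [42, 44, 36, 31, 54, 19]
Pass 1: [42, 36, 31, 44, 19, 54] (3 swaps)

After 1 pass: [42, 36, 31, 44, 19, 54]


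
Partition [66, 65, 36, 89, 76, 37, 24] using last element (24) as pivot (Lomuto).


Pivot: 24
Place pivot at 0: [24, 65, 36, 89, 76, 37, 66]

Partitioned: [24, 65, 36, 89, 76, 37, 66]


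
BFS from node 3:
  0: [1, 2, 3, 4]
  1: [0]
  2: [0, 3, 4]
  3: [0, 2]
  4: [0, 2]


Visit 3, enqueue [0, 2]
Visit 0, enqueue [1, 4]
Visit 2, enqueue []
Visit 1, enqueue []
Visit 4, enqueue []

BFS order: [3, 0, 2, 1, 4]


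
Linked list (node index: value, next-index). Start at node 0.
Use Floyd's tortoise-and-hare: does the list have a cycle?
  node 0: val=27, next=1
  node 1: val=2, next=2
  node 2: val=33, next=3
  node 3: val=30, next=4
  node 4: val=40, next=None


Floyd's tortoise (slow, +1) and hare (fast, +2):
  init: slow=0, fast=0
  step 1: slow=1, fast=2
  step 2: slow=2, fast=4
  step 3: fast -> None, no cycle

Cycle: no


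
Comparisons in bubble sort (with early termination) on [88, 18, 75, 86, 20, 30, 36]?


Algorithm: bubble sort (with early termination)
Input: [88, 18, 75, 86, 20, 30, 36]
Sorted: [18, 20, 30, 36, 75, 86, 88]

18
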